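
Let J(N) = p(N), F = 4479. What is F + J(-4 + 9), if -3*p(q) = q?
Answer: 13432/3 ≈ 4477.3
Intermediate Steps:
p(q) = -q/3
J(N) = -N/3
F + J(-4 + 9) = 4479 - (-4 + 9)/3 = 4479 - ⅓*5 = 4479 - 5/3 = 13432/3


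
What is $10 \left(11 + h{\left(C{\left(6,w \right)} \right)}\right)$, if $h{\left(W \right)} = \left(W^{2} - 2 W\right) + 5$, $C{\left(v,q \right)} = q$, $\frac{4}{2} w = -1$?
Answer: $\frac{345}{2} \approx 172.5$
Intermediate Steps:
$w = - \frac{1}{2}$ ($w = \frac{1}{2} \left(-1\right) = - \frac{1}{2} \approx -0.5$)
$h{\left(W \right)} = 5 + W^{2} - 2 W$
$10 \left(11 + h{\left(C{\left(6,w \right)} \right)}\right) = 10 \left(11 + \left(5 + \left(- \frac{1}{2}\right)^{2} - -1\right)\right) = 10 \left(11 + \left(5 + \frac{1}{4} + 1\right)\right) = 10 \left(11 + \frac{25}{4}\right) = 10 \cdot \frac{69}{4} = \frac{345}{2}$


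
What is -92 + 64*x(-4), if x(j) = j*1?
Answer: -348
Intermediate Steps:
x(j) = j
-92 + 64*x(-4) = -92 + 64*(-4) = -92 - 256 = -348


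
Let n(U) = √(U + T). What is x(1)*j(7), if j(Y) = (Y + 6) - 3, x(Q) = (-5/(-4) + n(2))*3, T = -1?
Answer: 135/2 ≈ 67.500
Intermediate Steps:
n(U) = √(-1 + U) (n(U) = √(U - 1) = √(-1 + U))
x(Q) = 27/4 (x(Q) = (-5/(-4) + √(-1 + 2))*3 = (-5*(-¼) + √1)*3 = (5/4 + 1)*3 = (9/4)*3 = 27/4)
j(Y) = 3 + Y (j(Y) = (6 + Y) - 3 = 3 + Y)
x(1)*j(7) = 27*(3 + 7)/4 = (27/4)*10 = 135/2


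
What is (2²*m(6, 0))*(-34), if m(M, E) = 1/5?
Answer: -136/5 ≈ -27.200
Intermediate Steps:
m(M, E) = ⅕
(2²*m(6, 0))*(-34) = (2²*(⅕))*(-34) = (4*(⅕))*(-34) = (⅘)*(-34) = -136/5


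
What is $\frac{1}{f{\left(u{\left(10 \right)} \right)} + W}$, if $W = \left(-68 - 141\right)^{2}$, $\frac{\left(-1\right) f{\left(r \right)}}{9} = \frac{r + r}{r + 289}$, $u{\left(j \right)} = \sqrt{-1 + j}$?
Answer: $\frac{146}{6377399} \approx 2.2893 \cdot 10^{-5}$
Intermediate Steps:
$f{\left(r \right)} = - \frac{18 r}{289 + r}$ ($f{\left(r \right)} = - 9 \frac{r + r}{r + 289} = - 9 \frac{2 r}{289 + r} = - \frac{18 r}{289 + r}$)
$W = 43681$ ($W = \left(-209\right)^{2} = 43681$)
$\frac{1}{f{\left(u{\left(10 \right)} \right)} + W} = \frac{1}{- \frac{18 \sqrt{-1 + 10}}{289 + \sqrt{-1 + 10}} + 43681} = \frac{1}{- \frac{18 \sqrt{9}}{289 + \sqrt{9}} + 43681} = \frac{1}{\left(-18\right) 3 \frac{1}{289 + 3} + 43681} = \frac{1}{\left(-18\right) 3 \cdot \frac{1}{292} + 43681} = \frac{1}{- \frac{27}{146} + 43681} = \frac{1}{\frac{6377399}{146}} = \frac{146}{6377399}$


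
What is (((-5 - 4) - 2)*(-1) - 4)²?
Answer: 49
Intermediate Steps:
(((-5 - 4) - 2)*(-1) - 4)² = ((-9 - 2)*(-1) - 4)² = (-11*(-1) - 4)² = (11 - 4)² = 7² = 49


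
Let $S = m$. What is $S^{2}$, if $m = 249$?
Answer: $62001$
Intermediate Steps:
$S = 249$
$S^{2} = 249^{2} = 62001$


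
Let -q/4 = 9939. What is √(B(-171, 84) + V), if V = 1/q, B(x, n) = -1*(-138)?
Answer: √54528604053/19878 ≈ 11.747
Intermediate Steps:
q = -39756 (q = -4*9939 = -39756)
B(x, n) = 138
V = -1/39756 (V = 1/(-39756) = -1/39756 ≈ -2.5153e-5)
√(B(-171, 84) + V) = √(138 - 1/39756) = √(5486327/39756) = √54528604053/19878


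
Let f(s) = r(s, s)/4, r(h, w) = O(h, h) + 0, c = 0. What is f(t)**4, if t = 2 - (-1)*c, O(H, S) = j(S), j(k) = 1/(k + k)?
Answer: 1/65536 ≈ 1.5259e-5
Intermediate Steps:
j(k) = 1/(2*k)
O(H, S) = 1/(2*S)
t = 2 (t = 2 - (-1)*0 = 2 - 1*0 = 2 + 0 = 2)
r(h, w) = 1/(2*h) (r(h, w) = 1/(2*h) + 0 = 1/(2*h))
f(s) = 1/(8*s) (f(s) = (1/(2*s))/4 = (1/(2*s))*(1/4) = 1/(8*s))
f(t)**4 = ((1/8)/2)**4 = ((1/8)*(1/2))**4 = (1/16)**4 = 1/65536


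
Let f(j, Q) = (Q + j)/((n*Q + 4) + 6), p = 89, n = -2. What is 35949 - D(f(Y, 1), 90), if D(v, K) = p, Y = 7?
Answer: 35860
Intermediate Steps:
f(j, Q) = (Q + j)/(10 - 2*Q) (f(j, Q) = (Q + j)/((-2*Q + 4) + 6) = (Q + j)/((4 - 2*Q) + 6) = (Q + j)/(10 - 2*Q))
D(v, K) = 89
35949 - D(f(Y, 1), 90) = 35949 - 1*89 = 35949 - 89 = 35860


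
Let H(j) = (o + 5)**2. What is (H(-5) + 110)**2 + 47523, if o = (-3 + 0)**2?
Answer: 141159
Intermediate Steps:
o = 9 (o = (-3)**2 = 9)
H(j) = 196 (H(j) = (9 + 5)**2 = 14**2 = 196)
(H(-5) + 110)**2 + 47523 = (196 + 110)**2 + 47523 = 306**2 + 47523 = 93636 + 47523 = 141159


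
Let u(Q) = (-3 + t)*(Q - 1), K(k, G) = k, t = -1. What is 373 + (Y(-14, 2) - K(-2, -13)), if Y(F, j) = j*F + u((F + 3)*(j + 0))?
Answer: 439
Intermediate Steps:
u(Q) = 4 - 4*Q (u(Q) = (-3 - 1)*(Q - 1) = -4*(-1 + Q) = 4 - 4*Q)
Y(F, j) = 4 + F*j - 4*j*(3 + F) (Y(F, j) = j*F + (4 - 4*(F + 3)*(j + 0)) = F*j + (4 - 4*(3 + F)*j) = F*j + (4 - 4*j*(3 + F)) = 4 + F*j - 4*j*(3 + F))
373 + (Y(-14, 2) - K(-2, -13)) = 373 + ((4 - 12*2 - 3*(-14)*2) - 1*(-2)) = 373 + ((4 - 24 + 84) + 2) = 373 + (64 + 2) = 373 + 66 = 439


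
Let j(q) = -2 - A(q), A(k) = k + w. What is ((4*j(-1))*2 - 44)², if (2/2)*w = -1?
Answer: 1936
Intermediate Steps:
w = -1
A(k) = -1 + k (A(k) = k - 1 = -1 + k)
j(q) = -1 - q (j(q) = -2 - (-1 + q) = -2 + (1 - q) = -1 - q)
((4*j(-1))*2 - 44)² = ((4*(-1 - 1*(-1)))*2 - 44)² = ((4*(-1 + 1))*2 - 44)² = ((4*0)*2 - 44)² = (0*2 - 44)² = (0 - 44)² = (-44)² = 1936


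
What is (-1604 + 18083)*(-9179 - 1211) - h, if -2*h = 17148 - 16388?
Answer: -171216430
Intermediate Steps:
h = -380 (h = -(17148 - 16388)/2 = -½*760 = -380)
(-1604 + 18083)*(-9179 - 1211) - h = (-1604 + 18083)*(-9179 - 1211) - 1*(-380) = 16479*(-10390) + 380 = -171216810 + 380 = -171216430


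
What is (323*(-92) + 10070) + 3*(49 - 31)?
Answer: -19592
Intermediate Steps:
(323*(-92) + 10070) + 3*(49 - 31) = (-29716 + 10070) + 3*18 = -19646 + 54 = -19592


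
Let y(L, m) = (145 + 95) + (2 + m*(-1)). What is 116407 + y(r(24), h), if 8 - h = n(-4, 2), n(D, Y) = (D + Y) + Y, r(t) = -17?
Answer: 116641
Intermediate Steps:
n(D, Y) = D + 2*Y
h = 8 (h = 8 - (-4 + 2*2) = 8 - (-4 + 4) = 8 - 1*0 = 8 + 0 = 8)
y(L, m) = 242 - m (y(L, m) = 240 + (2 - m) = 242 - m)
116407 + y(r(24), h) = 116407 + (242 - 1*8) = 116407 + (242 - 8) = 116407 + 234 = 116641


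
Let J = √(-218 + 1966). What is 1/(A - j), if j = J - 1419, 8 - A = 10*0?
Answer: 1427/2034581 + 2*√437/2034581 ≈ 0.00072192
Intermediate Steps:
J = 2*√437 (J = √1748 = 2*√437 ≈ 41.809)
A = 8 (A = 8 - 10*0 = 8 - 1*0 = 8 + 0 = 8)
j = -1419 + 2*√437 (j = 2*√437 - 1419 = -1419 + 2*√437 ≈ -1377.2)
1/(A - j) = 1/(8 - (-1419 + 2*√437)) = 1/(8 + (1419 - 2*√437)) = 1/(1427 - 2*√437)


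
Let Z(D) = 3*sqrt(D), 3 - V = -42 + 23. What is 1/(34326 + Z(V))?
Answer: 1907/65459671 - sqrt(22)/392758026 ≈ 2.9121e-5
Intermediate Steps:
V = 22 (V = 3 - (-42 + 23) = 3 - 1*(-19) = 3 + 19 = 22)
1/(34326 + Z(V)) = 1/(34326 + 3*sqrt(22))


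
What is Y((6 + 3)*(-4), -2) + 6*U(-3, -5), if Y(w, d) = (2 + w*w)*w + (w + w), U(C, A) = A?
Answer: -46830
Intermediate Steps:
Y(w, d) = 2*w + w*(2 + w²) (Y(w, d) = (2 + w²)*w + 2*w = w*(2 + w²) + 2*w = 2*w + w*(2 + w²))
Y((6 + 3)*(-4), -2) + 6*U(-3, -5) = ((6 + 3)*(-4))*(4 + ((6 + 3)*(-4))²) + 6*(-5) = (9*(-4))*(4 + (9*(-4))²) - 30 = -36*(4 + (-36)²) - 30 = -36*(4 + 1296) - 30 = -36*1300 - 30 = -46800 - 30 = -46830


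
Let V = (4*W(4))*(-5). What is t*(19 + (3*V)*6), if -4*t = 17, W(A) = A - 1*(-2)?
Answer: 36397/4 ≈ 9099.3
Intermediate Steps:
W(A) = 2 + A (W(A) = A + 2 = 2 + A)
t = -17/4 (t = -¼*17 = -17/4 ≈ -4.2500)
V = -120 (V = (4*(2 + 4))*(-5) = (4*6)*(-5) = 24*(-5) = -120)
t*(19 + (3*V)*6) = -17*(19 + (3*(-120))*6)/4 = -17*(19 - 360*6)/4 = -17*(19 - 2160)/4 = -17/4*(-2141) = 36397/4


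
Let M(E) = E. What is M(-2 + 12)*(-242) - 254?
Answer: -2674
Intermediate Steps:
M(-2 + 12)*(-242) - 254 = (-2 + 12)*(-242) - 254 = 10*(-242) - 254 = -2420 - 254 = -2674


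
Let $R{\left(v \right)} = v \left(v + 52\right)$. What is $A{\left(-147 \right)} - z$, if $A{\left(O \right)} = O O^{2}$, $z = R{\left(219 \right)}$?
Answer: $-3235872$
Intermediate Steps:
$R{\left(v \right)} = v \left(52 + v\right)$
$z = 59349$ ($z = 219 \left(52 + 219\right) = 219 \cdot 271 = 59349$)
$A{\left(O \right)} = O^{3}$
$A{\left(-147 \right)} - z = \left(-147\right)^{3} - 59349 = -3176523 - 59349 = -3235872$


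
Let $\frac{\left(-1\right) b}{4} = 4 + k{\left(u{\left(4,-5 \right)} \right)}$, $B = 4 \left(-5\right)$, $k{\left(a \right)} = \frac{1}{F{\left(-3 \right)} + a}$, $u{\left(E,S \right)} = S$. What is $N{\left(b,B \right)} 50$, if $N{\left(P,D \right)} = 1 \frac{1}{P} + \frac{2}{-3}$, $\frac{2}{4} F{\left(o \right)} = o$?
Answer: $- \frac{9425}{258} \approx -36.531$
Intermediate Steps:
$F{\left(o \right)} = 2 o$
$k{\left(a \right)} = \frac{1}{-6 + a}$ ($k{\left(a \right)} = \frac{1}{2 \left(-3\right) + a} = \frac{1}{-6 + a}$)
$B = -20$
$b = - \frac{172}{11}$ ($b = - 4 \left(4 + \frac{1}{-6 - 5}\right) = - 4 \left(4 + \frac{1}{-11}\right) = - 4 \left(4 - \frac{1}{11}\right) = \left(-4\right) \frac{43}{11} = - \frac{172}{11} \approx -15.636$)
$N{\left(P,D \right)} = - \frac{2}{3} + \frac{1}{P}$ ($N{\left(P,D \right)} = \frac{1}{P} + 2 \left(- \frac{1}{3}\right) = \frac{1}{P} - \frac{2}{3} = - \frac{2}{3} + \frac{1}{P}$)
$N{\left(b,B \right)} 50 = \left(- \frac{2}{3} + \frac{1}{- \frac{172}{11}}\right) 50 = \left(- \frac{2}{3} - \frac{11}{172}\right) 50 = \left(- \frac{377}{516}\right) 50 = - \frac{9425}{258}$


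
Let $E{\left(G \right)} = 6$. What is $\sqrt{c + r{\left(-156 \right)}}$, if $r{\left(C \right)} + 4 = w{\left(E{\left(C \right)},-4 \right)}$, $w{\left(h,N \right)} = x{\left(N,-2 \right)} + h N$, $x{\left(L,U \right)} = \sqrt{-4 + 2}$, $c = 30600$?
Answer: $\sqrt{30572 + i \sqrt{2}} \approx 174.85 + 0.004 i$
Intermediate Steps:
$x{\left(L,U \right)} = i \sqrt{2}$ ($x{\left(L,U \right)} = \sqrt{-2} = i \sqrt{2}$)
$w{\left(h,N \right)} = i \sqrt{2} + N h$ ($w{\left(h,N \right)} = i \sqrt{2} + h N = i \sqrt{2} + N h$)
$r{\left(C \right)} = -28 + i \sqrt{2}$ ($r{\left(C \right)} = -4 + \left(i \sqrt{2} - 24\right) = -4 - \left(24 - i \sqrt{2}\right) = -28 + i \sqrt{2}$)
$\sqrt{c + r{\left(-156 \right)}} = \sqrt{30600 - \left(28 - i \sqrt{2}\right)} = \sqrt{30572 + i \sqrt{2}}$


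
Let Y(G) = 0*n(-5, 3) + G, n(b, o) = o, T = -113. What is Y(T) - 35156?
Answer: -35269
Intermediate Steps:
Y(G) = G (Y(G) = 0*3 + G = 0 + G = G)
Y(T) - 35156 = -113 - 35156 = -35269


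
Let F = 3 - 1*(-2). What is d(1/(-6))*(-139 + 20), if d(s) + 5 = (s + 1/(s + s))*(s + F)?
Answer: 86989/36 ≈ 2416.4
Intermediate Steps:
F = 5 (F = 3 + 2 = 5)
d(s) = -5 + (5 + s)*(s + 1/(2*s)) (d(s) = -5 + (s + 1/(s + s))*(s + 5) = -5 + (s + 1/(2*s))*(5 + s) = -5 + (5 + s)*(s + 1/(2*s)))
d(1/(-6))*(-139 + 20) = (-9/2 + (1/(-6))² + 5/(-6) + 5/(2*(1/(-6))))*(-139 + 20) = (-9/2 + (-⅙)² + 5*(-⅙) + 5/(2*(-⅙)))*(-119) = (-9/2 + 1/36 - ⅚ + (5/2)*(-6))*(-119) = (-9/2 + 1/36 - ⅚ - 15)*(-119) = -731/36*(-119) = 86989/36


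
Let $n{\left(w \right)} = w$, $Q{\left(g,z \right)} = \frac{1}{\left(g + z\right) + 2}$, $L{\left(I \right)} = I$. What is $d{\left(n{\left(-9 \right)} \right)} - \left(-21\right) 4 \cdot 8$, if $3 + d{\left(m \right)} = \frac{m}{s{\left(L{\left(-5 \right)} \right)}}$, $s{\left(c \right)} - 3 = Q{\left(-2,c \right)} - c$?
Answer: $\frac{8682}{13} \approx 667.85$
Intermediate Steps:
$Q{\left(g,z \right)} = \frac{1}{2 + g + z}$
$s{\left(c \right)} = 3 + \frac{1}{c} - c$ ($s{\left(c \right)} = 3 - \left(c - \frac{1}{2 - 2 + c}\right) = 3 - \left(c - \frac{1}{c}\right) = 3 + \frac{1}{c} - c$)
$d{\left(m \right)} = -3 + \frac{5 m}{39}$ ($d{\left(m \right)} = -3 + \frac{m}{3 + \frac{1}{-5} - -5} = -3 + \frac{m}{3 - \frac{1}{5} + 5} = -3 + \frac{m}{\frac{39}{5}} = -3 + m \frac{5}{39} = -3 + \frac{5 m}{39}$)
$d{\left(n{\left(-9 \right)} \right)} - \left(-21\right) 4 \cdot 8 = \left(-3 + \frac{5}{39} \left(-9\right)\right) - \left(-21\right) 4 \cdot 8 = \left(-3 - \frac{15}{13}\right) - \left(-84\right) 8 = - \frac{54}{13} - -672 = - \frac{54}{13} + 672 = \frac{8682}{13}$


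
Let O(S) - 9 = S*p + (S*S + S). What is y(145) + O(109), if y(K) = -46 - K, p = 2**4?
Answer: 13552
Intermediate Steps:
p = 16
O(S) = 9 + S**2 + 17*S (O(S) = 9 + (S*16 + (S*S + S)) = 9 + (16*S + (S**2 + S)) = 9 + (16*S + (S + S**2)) = 9 + (S**2 + 17*S) = 9 + S**2 + 17*S)
y(145) + O(109) = (-46 - 1*145) + (9 + 109**2 + 17*109) = (-46 - 145) + (9 + 11881 + 1853) = -191 + 13743 = 13552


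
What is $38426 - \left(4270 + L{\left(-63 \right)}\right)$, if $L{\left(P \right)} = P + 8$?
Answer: $34211$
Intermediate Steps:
$L{\left(P \right)} = 8 + P$
$38426 - \left(4270 + L{\left(-63 \right)}\right) = 38426 - 4215 = 34211$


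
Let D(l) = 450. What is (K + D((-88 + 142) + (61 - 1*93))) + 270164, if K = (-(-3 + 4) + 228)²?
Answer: 322143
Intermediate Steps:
K = 51529 (K = (-1*1 + 228)² = (-1 + 228)² = 227² = 51529)
(K + D((-88 + 142) + (61 - 1*93))) + 270164 = (51529 + 450) + 270164 = 51979 + 270164 = 322143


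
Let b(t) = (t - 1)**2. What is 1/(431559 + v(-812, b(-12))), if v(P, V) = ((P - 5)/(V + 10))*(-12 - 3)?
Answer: 179/77261316 ≈ 2.3168e-6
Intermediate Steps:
b(t) = (-1 + t)**2
v(P, V) = -15*(-5 + P)/(10 + V) (v(P, V) = ((-5 + P)/(10 + V))*(-15) = -15*(-5 + P)/(10 + V))
1/(431559 + v(-812, b(-12))) = 1/(431559 + 15*(5 - 1*(-812))/(10 + (-1 - 12)**2)) = 1/(431559 + 15*(5 + 812)/(10 + (-13)**2)) = 1/(431559 + 15*817/(10 + 169)) = 1/(431559 + 15*817/179) = 1/(431559 + 15*(1/179)*817) = 1/(431559 + 12255/179) = 1/(77261316/179) = 179/77261316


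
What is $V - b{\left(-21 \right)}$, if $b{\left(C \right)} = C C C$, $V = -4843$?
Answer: $4418$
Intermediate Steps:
$b{\left(C \right)} = C^{3}$ ($b{\left(C \right)} = C^{2} C = C^{3}$)
$V - b{\left(-21 \right)} = -4843 - \left(-21\right)^{3} = -4843 - -9261 = -4843 + 9261 = 4418$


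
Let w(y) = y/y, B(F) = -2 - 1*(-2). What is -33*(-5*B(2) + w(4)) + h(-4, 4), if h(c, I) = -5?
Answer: -38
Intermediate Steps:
B(F) = 0 (B(F) = -2 + 2 = 0)
w(y) = 1
-33*(-5*B(2) + w(4)) + h(-4, 4) = -33*(-5*0 + 1) - 5 = -33*(0 + 1) - 5 = -33*1 - 5 = -33 - 5 = -38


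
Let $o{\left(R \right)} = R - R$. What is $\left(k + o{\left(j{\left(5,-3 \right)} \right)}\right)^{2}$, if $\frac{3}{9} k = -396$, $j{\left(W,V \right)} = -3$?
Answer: $1411344$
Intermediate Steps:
$o{\left(R \right)} = 0$
$k = -1188$ ($k = 3 \left(-396\right) = -1188$)
$\left(k + o{\left(j{\left(5,-3 \right)} \right)}\right)^{2} = \left(-1188 + 0\right)^{2} = \left(-1188\right)^{2} = 1411344$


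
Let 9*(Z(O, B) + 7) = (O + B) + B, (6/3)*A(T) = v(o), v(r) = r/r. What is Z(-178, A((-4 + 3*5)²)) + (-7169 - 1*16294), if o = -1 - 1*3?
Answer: -70469/3 ≈ -23490.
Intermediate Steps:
o = -4 (o = -1 - 3 = -4)
v(r) = 1
A(T) = ½ (A(T) = (½)*1 = ½)
Z(O, B) = -7 + O/9 + 2*B/9 (Z(O, B) = -7 + ((O + B) + B)/9 = -7 + ((B + O) + B)/9 = -7 + (O + 2*B)/9 = -7 + (O/9 + 2*B/9) = -7 + O/9 + 2*B/9)
Z(-178, A((-4 + 3*5)²)) + (-7169 - 1*16294) = (-7 + (⅑)*(-178) + (2/9)*(½)) + (-7169 - 1*16294) = (-7 - 178/9 + ⅑) + (-7169 - 16294) = -80/3 - 23463 = -70469/3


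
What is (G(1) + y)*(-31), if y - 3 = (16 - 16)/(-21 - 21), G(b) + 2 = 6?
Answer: -217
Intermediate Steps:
G(b) = 4 (G(b) = -2 + 6 = 4)
y = 3 (y = 3 + (16 - 16)/(-21 - 21) = 3 + 0/(-42) = 3 + 0*(-1/42) = 3 + 0 = 3)
(G(1) + y)*(-31) = (4 + 3)*(-31) = 7*(-31) = -217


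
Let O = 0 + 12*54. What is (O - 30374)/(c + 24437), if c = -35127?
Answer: 14863/5345 ≈ 2.7807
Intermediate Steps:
O = 648 (O = 0 + 648 = 648)
(O - 30374)/(c + 24437) = (648 - 30374)/(-35127 + 24437) = -29726/(-10690) = -29726*(-1/10690) = 14863/5345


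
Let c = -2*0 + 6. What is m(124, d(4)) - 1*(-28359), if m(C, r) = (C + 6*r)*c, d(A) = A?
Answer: 29247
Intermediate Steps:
c = 6 (c = 0 + 6 = 6)
m(C, r) = 6*C + 36*r (m(C, r) = (C + 6*r)*6 = 6*C + 36*r)
m(124, d(4)) - 1*(-28359) = (6*124 + 36*4) - 1*(-28359) = (744 + 144) + 28359 = 888 + 28359 = 29247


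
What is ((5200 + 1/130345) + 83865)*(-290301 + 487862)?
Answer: 2293520701457986/130345 ≈ 1.7596e+10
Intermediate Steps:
((5200 + 1/130345) + 83865)*(-290301 + 487862) = ((5200 + 1/130345) + 83865)*197561 = (677794001/130345 + 83865)*197561 = (11609177426/130345)*197561 = 2293520701457986/130345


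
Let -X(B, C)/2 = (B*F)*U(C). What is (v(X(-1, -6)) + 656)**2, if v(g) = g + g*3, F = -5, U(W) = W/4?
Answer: 512656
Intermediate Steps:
U(W) = W/4 (U(W) = W*(1/4) = W/4)
X(B, C) = 5*B*C/2 (X(B, C) = -2*B*(-5)*C/4 = -2*(-5*B)*C/4 = -(-5)*B*C/2 = 5*B*C/2)
v(g) = 4*g (v(g) = g + 3*g = 4*g)
(v(X(-1, -6)) + 656)**2 = (4*((5/2)*(-1)*(-6)) + 656)**2 = (4*15 + 656)**2 = (60 + 656)**2 = 716**2 = 512656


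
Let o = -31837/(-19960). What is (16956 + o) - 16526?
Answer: 8614637/19960 ≈ 431.60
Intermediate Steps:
o = 31837/19960 (o = -31837*(-1/19960) = 31837/19960 ≈ 1.5950)
(16956 + o) - 16526 = (16956 + 31837/19960) - 16526 = 338473597/19960 - 16526 = 8614637/19960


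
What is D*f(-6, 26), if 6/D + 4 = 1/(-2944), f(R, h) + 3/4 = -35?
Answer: 631488/11777 ≈ 53.620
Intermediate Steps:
f(R, h) = -143/4 (f(R, h) = -¾ - 35 = -143/4)
D = -17664/11777 (D = 6/(-4 + 1/(-2944)) = 6/(-4 - 1/2944) = 6/(-11777/2944) = 6*(-2944/11777) = -17664/11777 ≈ -1.4999)
D*f(-6, 26) = -17664/11777*(-143/4) = 631488/11777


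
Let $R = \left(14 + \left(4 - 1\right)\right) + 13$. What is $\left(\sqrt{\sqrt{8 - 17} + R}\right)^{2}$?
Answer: $30 + 3 i \approx 30.0 + 3.0 i$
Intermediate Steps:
$R = 30$ ($R = \left(14 + 3\right) + 13 = 17 + 13 = 30$)
$\left(\sqrt{\sqrt{8 - 17} + R}\right)^{2} = \left(\sqrt{\sqrt{8 - 17} + 30}\right)^{2} = \left(\sqrt{\sqrt{-9} + 30}\right)^{2} = \left(\sqrt{3 i + 30}\right)^{2} = \left(\sqrt{30 + 3 i}\right)^{2} = 30 + 3 i$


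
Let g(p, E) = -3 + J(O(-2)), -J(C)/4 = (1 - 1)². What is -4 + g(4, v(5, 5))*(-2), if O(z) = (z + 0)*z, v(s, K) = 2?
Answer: 2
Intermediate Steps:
O(z) = z² (O(z) = z*z = z²)
J(C) = 0 (J(C) = -4*(1 - 1)² = -4*0² = -4*0 = 0)
g(p, E) = -3 (g(p, E) = -3 + 0 = -3)
-4 + g(4, v(5, 5))*(-2) = -4 - 3*(-2) = -4 + 6 = 2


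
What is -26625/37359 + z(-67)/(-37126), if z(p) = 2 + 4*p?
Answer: -8583704/12166581 ≈ -0.70551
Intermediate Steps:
-26625/37359 + z(-67)/(-37126) = -26625/37359 + (2 + 4*(-67))/(-37126) = -26625*1/37359 + (2 - 268)*(-1/37126) = -8875/12453 - 266*(-1/37126) = -8875/12453 + 7/977 = -8583704/12166581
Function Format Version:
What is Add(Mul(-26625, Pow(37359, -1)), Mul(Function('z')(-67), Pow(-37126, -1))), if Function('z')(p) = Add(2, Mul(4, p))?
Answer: Rational(-8583704, 12166581) ≈ -0.70551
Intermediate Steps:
Add(Mul(-26625, Pow(37359, -1)), Mul(Function('z')(-67), Pow(-37126, -1))) = Add(Mul(-26625, Pow(37359, -1)), Mul(Add(2, Mul(4, -67)), Pow(-37126, -1))) = Add(Mul(-26625, Rational(1, 37359)), Mul(Add(2, -268), Rational(-1, 37126))) = Add(Rational(-8875, 12453), Mul(-266, Rational(-1, 37126))) = Add(Rational(-8875, 12453), Rational(7, 977)) = Rational(-8583704, 12166581)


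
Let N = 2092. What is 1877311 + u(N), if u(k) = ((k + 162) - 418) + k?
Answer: 1881239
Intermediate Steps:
u(k) = -256 + 2*k (u(k) = ((162 + k) - 418) + k = (-256 + k) + k = -256 + 2*k)
1877311 + u(N) = 1877311 + (-256 + 2*2092) = 1877311 + (-256 + 4184) = 1877311 + 3928 = 1881239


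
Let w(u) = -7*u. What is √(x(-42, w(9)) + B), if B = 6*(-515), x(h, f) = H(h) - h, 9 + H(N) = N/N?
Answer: 4*I*√191 ≈ 55.281*I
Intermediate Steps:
H(N) = -8 (H(N) = -9 + N/N = -9 + 1 = -8)
x(h, f) = -8 - h
B = -3090
√(x(-42, w(9)) + B) = √((-8 - 1*(-42)) - 3090) = √((-8 + 42) - 3090) = √(34 - 3090) = √(-3056) = 4*I*√191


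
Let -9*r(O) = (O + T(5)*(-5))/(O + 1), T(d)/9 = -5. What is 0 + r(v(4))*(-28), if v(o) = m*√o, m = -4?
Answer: -868/9 ≈ -96.444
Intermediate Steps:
T(d) = -45 (T(d) = 9*(-5) = -45)
v(o) = -4*√o
r(O) = -(225 + O)/(9*(1 + O)) (r(O) = -(O - 45*(-5))/(9*(O + 1)) = -(O + 225)/(9*(1 + O)) = -(225 + O)/(9*(1 + O)))
0 + r(v(4))*(-28) = 0 + ((-225 - (-4)*√4)/(9*(1 - 4*√4)))*(-28) = 0 + ((-225 - (-4)*2)/(9*(1 - 4*2)))*(-28) = 0 + ((-225 - 1*(-8))/(9*(1 - 8)))*(-28) = 0 + ((⅑)*(-225 + 8)/(-7))*(-28) = 0 + ((⅑)*(-⅐)*(-217))*(-28) = 0 + (31/9)*(-28) = 0 - 868/9 = -868/9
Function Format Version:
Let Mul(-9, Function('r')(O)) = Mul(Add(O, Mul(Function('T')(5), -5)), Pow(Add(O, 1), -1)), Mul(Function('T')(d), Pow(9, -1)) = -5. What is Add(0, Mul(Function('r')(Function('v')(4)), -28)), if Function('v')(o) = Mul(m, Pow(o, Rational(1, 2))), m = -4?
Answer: Rational(-868, 9) ≈ -96.444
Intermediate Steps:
Function('T')(d) = -45 (Function('T')(d) = Mul(9, -5) = -45)
Function('v')(o) = Mul(-4, Pow(o, Rational(1, 2)))
Function('r')(O) = Mul(Rational(-1, 9), Pow(Add(1, O), -1), Add(225, O)) (Function('r')(O) = Mul(Rational(-1, 9), Mul(Add(O, Mul(-45, -5)), Pow(Add(O, 1), -1))) = Mul(Rational(-1, 9), Mul(Add(O, 225), Pow(Add(1, O), -1))) = Mul(Rational(-1, 9), Mul(Add(225, O), Pow(Add(1, O), -1))) = Mul(Rational(-1, 9), Mul(Pow(Add(1, O), -1), Add(225, O))) = Mul(Rational(-1, 9), Pow(Add(1, O), -1), Add(225, O)))
Add(0, Mul(Function('r')(Function('v')(4)), -28)) = Add(0, Mul(Mul(Rational(1, 9), Pow(Add(1, Mul(-4, Pow(4, Rational(1, 2)))), -1), Add(-225, Mul(-1, Mul(-4, Pow(4, Rational(1, 2)))))), -28)) = Add(0, Mul(Mul(Rational(1, 9), Pow(Add(1, Mul(-4, 2)), -1), Add(-225, Mul(-1, Mul(-4, 2)))), -28)) = Add(0, Mul(Mul(Rational(1, 9), Pow(Add(1, -8), -1), Add(-225, Mul(-1, -8))), -28)) = Add(0, Mul(Mul(Rational(1, 9), Pow(-7, -1), Add(-225, 8)), -28)) = Add(0, Mul(Mul(Rational(1, 9), Rational(-1, 7), -217), -28)) = Add(0, Mul(Rational(31, 9), -28)) = Add(0, Rational(-868, 9)) = Rational(-868, 9)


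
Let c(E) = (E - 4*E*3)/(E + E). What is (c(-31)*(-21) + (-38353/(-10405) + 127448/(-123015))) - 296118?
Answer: -151548498491933/511988430 ≈ -2.9600e+5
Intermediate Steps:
c(E) = -11/2 (c(E) = (E - 12*E)/((2*E)) = (-11*E)*(1/(2*E)) = -11/2)
(c(-31)*(-21) + (-38353/(-10405) + 127448/(-123015))) - 296118 = (-11/2*(-21) + (-38353/(-10405) + 127448/(-123015))) - 296118 = (231/2 + (-38353*(-1/10405) + 127448*(-1/123015))) - 296118 = (231/2 + (38353/10405 - 127448/123015)) - 296118 = (231/2 + 678379571/255994215) - 296118 = 60491422807/511988430 - 296118 = -151548498491933/511988430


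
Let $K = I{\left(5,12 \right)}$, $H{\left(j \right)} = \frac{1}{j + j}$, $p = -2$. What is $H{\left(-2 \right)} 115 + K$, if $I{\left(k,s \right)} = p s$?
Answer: $- \frac{211}{4} \approx -52.75$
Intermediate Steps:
$H{\left(j \right)} = \frac{1}{2 j}$
$I{\left(k,s \right)} = - 2 s$
$K = -24$ ($K = \left(-2\right) 12 = -24$)
$H{\left(-2 \right)} 115 + K = \frac{1}{2 \left(-2\right)} 115 - 24 = \frac{1}{2} \left(- \frac{1}{2}\right) 115 - 24 = \left(- \frac{1}{4}\right) 115 - 24 = - \frac{115}{4} - 24 = - \frac{211}{4}$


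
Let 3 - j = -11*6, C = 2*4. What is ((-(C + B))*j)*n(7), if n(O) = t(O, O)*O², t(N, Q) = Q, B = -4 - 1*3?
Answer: -23667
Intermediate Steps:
B = -7 (B = -4 - 3 = -7)
C = 8
j = 69 (j = 3 - (-11)*6 = 3 - 1*(-66) = 3 + 66 = 69)
n(O) = O³ (n(O) = O*O² = O³)
((-(C + B))*j)*n(7) = (-(8 - 7)*69)*7³ = (-1*1*69)*343 = -1*69*343 = -69*343 = -23667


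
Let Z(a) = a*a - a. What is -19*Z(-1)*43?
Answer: -1634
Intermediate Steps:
Z(a) = a**2 - a
-19*Z(-1)*43 = -(-19)*(-1 - 1)*43 = -(-19)*(-2)*43 = -19*2*43 = -38*43 = -1634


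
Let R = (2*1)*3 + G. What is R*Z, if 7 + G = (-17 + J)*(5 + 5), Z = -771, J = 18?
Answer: -6939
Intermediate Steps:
G = 3 (G = -7 + (-17 + 18)*(5 + 5) = -7 + 1*10 = -7 + 10 = 3)
R = 9 (R = (2*1)*3 + 3 = 2*3 + 3 = 6 + 3 = 9)
R*Z = 9*(-771) = -6939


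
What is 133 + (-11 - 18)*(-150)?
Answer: 4483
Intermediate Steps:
133 + (-11 - 18)*(-150) = 133 - 29*(-150) = 133 + 4350 = 4483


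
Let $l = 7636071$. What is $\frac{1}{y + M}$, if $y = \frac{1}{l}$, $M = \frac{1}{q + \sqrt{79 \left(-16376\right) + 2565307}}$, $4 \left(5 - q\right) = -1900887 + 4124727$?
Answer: $- \frac{30057310084085117193}{50128041301853} + \frac{58309580317041 \sqrt{1271603}}{50128041301853} \approx -5.983 \cdot 10^{5}$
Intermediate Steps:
$q = -555955$ ($q = 5 - \frac{-1900887 + 4124727}{4} = 5 - 555960 = -555955$)
$M = \frac{1}{-555955 + \sqrt{1271603}}$ ($M = \frac{1}{-555955 + \sqrt{79 \left(-16376\right) + 2565307}} = \frac{1}{-555955 + \sqrt{-1293704 + 2565307}} = \frac{1}{-555955 + \sqrt{1271603}} \approx -1.8024 \cdot 10^{-6}$)
$y = \frac{1}{7636071} \approx 1.3096 \cdot 10^{-7}$
$\frac{1}{y + M} = \frac{1}{\frac{1}{7636071} - \left(\frac{555955}{309084690422} + \frac{\sqrt{1271603}}{309084690422}\right)} = \frac{1}{- \frac{3936227162383}{2360192641075411962} - \frac{\sqrt{1271603}}{309084690422}}$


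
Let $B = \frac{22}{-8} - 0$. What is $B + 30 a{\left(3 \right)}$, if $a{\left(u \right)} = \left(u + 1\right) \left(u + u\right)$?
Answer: $\frac{2869}{4} \approx 717.25$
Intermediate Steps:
$a{\left(u \right)} = 2 u \left(1 + u\right)$ ($a{\left(u \right)} = \left(1 + u\right) 2 u = 2 u \left(1 + u\right)$)
$B = - \frac{11}{4}$ ($B = 22 \left(- \frac{1}{8}\right) + 0 = - \frac{11}{4} + 0 = - \frac{11}{4} \approx -2.75$)
$B + 30 a{\left(3 \right)} = - \frac{11}{4} + 30 \cdot 2 \cdot 3 \left(1 + 3\right) = - \frac{11}{4} + 30 \cdot 2 \cdot 3 \cdot 4 = - \frac{11}{4} + 30 \cdot 24 = - \frac{11}{4} + 720 = \frac{2869}{4}$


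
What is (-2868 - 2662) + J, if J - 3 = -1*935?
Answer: -6462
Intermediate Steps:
J = -932 (J = 3 - 1*935 = 3 - 935 = -932)
(-2868 - 2662) + J = (-2868 - 2662) - 932 = -5530 - 932 = -6462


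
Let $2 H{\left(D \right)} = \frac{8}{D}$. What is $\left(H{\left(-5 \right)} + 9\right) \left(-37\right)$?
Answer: $- \frac{1517}{5} \approx -303.4$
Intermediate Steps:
$H{\left(D \right)} = \frac{4}{D}$ ($H{\left(D \right)} = \frac{8 \frac{1}{D}}{2} = \frac{4}{D}$)
$\left(H{\left(-5 \right)} + 9\right) \left(-37\right) = \left(\frac{4}{-5} + 9\right) \left(-37\right) = \left(4 \left(- \frac{1}{5}\right) + 9\right) \left(-37\right) = \left(- \frac{4}{5} + 9\right) \left(-37\right) = \frac{41}{5} \left(-37\right) = - \frac{1517}{5}$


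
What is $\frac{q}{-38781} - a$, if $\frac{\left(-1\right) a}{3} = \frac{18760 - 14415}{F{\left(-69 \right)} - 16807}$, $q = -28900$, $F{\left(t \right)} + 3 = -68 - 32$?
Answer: $- \frac{3362267}{131157342} \approx -0.025635$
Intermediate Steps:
$F{\left(t \right)} = -103$ ($F{\left(t \right)} = -3 - 100 = -103$)
$a = \frac{2607}{3382}$ ($a = - 3 \frac{18760 - 14415}{-103 - 16807} = - 3 \frac{4345}{-16910} = - 3 \cdot 4345 \left(- \frac{1}{16910}\right) = \left(-3\right) \left(- \frac{869}{3382}\right) = \frac{2607}{3382} \approx 0.77085$)
$\frac{q}{-38781} - a = - \frac{28900}{-38781} - \frac{2607}{3382} = \left(-28900\right) \left(- \frac{1}{38781}\right) - \frac{2607}{3382} = \frac{28900}{38781} - \frac{2607}{3382} = - \frac{3362267}{131157342}$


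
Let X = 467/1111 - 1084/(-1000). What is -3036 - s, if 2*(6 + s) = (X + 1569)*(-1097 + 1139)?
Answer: -10001941701/277750 ≈ -36011.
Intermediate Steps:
X = 417831/277750 (X = 467*(1/1111) - 1084*(-1/1000) = 467/1111 + 271/250 = 417831/277750 ≈ 1.5043)
s = 9158692701/277750 (s = -6 + ((417831/277750 + 1569)*(-1097 + 1139))/2 = -6 + ((436207581/277750)*42)/2 = -6 + (½)*(9160359201/138875) = -6 + 9160359201/277750 = 9158692701/277750 ≈ 32975.)
-3036 - s = -3036 - 1*9158692701/277750 = -3036 - 9158692701/277750 = -10001941701/277750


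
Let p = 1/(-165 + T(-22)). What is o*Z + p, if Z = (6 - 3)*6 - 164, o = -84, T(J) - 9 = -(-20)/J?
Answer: 21167653/1726 ≈ 12264.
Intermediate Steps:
T(J) = 9 + 20/J (T(J) = 9 - (-20)/J = 9 + 20/J)
p = -11/1726 (p = 1/(-165 + (9 + 20/(-22))) = 1/(-165 + (9 + 20*(-1/22))) = 1/(-165 + (9 - 10/11)) = 1/(-165 + 89/11) = 1/(-1726/11) = -11/1726 ≈ -0.0063731)
Z = -146 (Z = 3*6 - 164 = 18 - 164 = -146)
o*Z + p = -84*(-146) - 11/1726 = 12264 - 11/1726 = 21167653/1726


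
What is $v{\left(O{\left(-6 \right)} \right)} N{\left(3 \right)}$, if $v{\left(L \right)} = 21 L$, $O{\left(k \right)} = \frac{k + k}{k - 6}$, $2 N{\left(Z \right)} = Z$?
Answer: $\frac{63}{2} \approx 31.5$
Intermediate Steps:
$N{\left(Z \right)} = \frac{Z}{2}$
$O{\left(k \right)} = \frac{2 k}{-6 + k}$
$v{\left(O{\left(-6 \right)} \right)} N{\left(3 \right)} = 21 \cdot 2 \left(-6\right) \frac{1}{-6 - 6} \cdot \frac{1}{2} \cdot 3 = 21 \cdot 2 \left(-6\right) \frac{1}{-12} \cdot \frac{3}{2} = 21 \cdot 2 \left(-6\right) \left(- \frac{1}{12}\right) \frac{3}{2} = 21 \cdot 1 \cdot \frac{3}{2} = 21 \cdot \frac{3}{2} = \frac{63}{2}$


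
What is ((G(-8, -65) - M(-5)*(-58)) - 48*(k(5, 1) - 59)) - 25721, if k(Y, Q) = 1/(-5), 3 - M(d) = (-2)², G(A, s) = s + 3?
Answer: -114997/5 ≈ -22999.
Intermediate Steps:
G(A, s) = 3 + s
M(d) = -1 (M(d) = 3 - 1*(-2)² = 3 - 1*4 = 3 - 4 = -1)
k(Y, Q) = -⅕
((G(-8, -65) - M(-5)*(-58)) - 48*(k(5, 1) - 59)) - 25721 = (((3 - 65) - (-1)*(-58)) - 48*(-⅕ - 59)) - 25721 = ((-62 - 1*58) - 48*(-296/5)) - 25721 = ((-62 - 58) + 14208/5) - 25721 = (-120 + 14208/5) - 25721 = 13608/5 - 25721 = -114997/5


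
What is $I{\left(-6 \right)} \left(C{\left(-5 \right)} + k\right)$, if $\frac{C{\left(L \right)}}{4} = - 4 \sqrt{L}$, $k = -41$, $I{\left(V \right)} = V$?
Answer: $246 + 96 i \sqrt{5} \approx 246.0 + 214.66 i$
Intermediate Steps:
$C{\left(L \right)} = - 16 \sqrt{L}$ ($C{\left(L \right)} = 4 \left(- 4 \sqrt{L}\right) = - 16 \sqrt{L}$)
$I{\left(-6 \right)} \left(C{\left(-5 \right)} + k\right) = - 6 \left(- 16 \sqrt{-5} - 41\right) = - 6 \left(- 16 i \sqrt{5} - 41\right) = - 6 \left(-41 - 16 i \sqrt{5}\right) = 246 + 96 i \sqrt{5}$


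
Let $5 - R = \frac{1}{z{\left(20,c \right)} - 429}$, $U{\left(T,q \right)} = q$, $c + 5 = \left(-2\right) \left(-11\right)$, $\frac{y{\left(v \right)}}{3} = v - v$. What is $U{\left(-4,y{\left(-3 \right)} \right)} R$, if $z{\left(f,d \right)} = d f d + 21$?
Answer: $0$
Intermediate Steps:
$y{\left(v \right)} = 0$ ($y{\left(v \right)} = 3 \left(v - v\right) = 3 \cdot 0 = 0$)
$c = 17$ ($c = -5 - -22 = -5 + 22 = 17$)
$z{\left(f,d \right)} = 21 + f d^{2}$ ($z{\left(f,d \right)} = f d^{2} + 21 = 21 + f d^{2}$)
$R = \frac{26859}{5372}$ ($R = 5 - \frac{1}{\left(21 + 20 \cdot 17^{2}\right) - 429} = 5 - \frac{1}{\left(21 + 20 \cdot 289\right) - 429} = 5 - \frac{1}{\left(21 + 5780\right) - 429} = 5 - \frac{1}{5801 - 429} = 5 - \frac{1}{5372} = \frac{26859}{5372} \approx 4.9998$)
$U{\left(-4,y{\left(-3 \right)} \right)} R = 0 \cdot \frac{26859}{5372} = 0$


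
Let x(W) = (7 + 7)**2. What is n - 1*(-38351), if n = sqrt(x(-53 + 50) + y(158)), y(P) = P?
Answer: 38351 + sqrt(354) ≈ 38370.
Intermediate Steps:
x(W) = 196 (x(W) = 14**2 = 196)
n = sqrt(354) (n = sqrt(196 + 158) = sqrt(354) ≈ 18.815)
n - 1*(-38351) = sqrt(354) - 1*(-38351) = sqrt(354) + 38351 = 38351 + sqrt(354)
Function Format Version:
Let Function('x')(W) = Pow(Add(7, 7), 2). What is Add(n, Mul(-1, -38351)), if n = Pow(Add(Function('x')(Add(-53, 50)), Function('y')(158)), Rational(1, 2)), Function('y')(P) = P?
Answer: Add(38351, Pow(354, Rational(1, 2))) ≈ 38370.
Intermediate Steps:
Function('x')(W) = 196 (Function('x')(W) = Pow(14, 2) = 196)
n = Pow(354, Rational(1, 2)) (n = Pow(Add(196, 158), Rational(1, 2)) = Pow(354, Rational(1, 2)) ≈ 18.815)
Add(n, Mul(-1, -38351)) = Add(Pow(354, Rational(1, 2)), Mul(-1, -38351)) = Add(Pow(354, Rational(1, 2)), 38351) = Add(38351, Pow(354, Rational(1, 2)))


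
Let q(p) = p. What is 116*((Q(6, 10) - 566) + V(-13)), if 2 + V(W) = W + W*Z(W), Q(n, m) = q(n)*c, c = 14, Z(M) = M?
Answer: -38048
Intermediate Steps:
Q(n, m) = 14*n (Q(n, m) = n*14 = 14*n)
V(W) = -2 + W + W² (V(W) = -2 + (W + W*W) = -2 + (W + W²) = -2 + W + W²)
116*((Q(6, 10) - 566) + V(-13)) = 116*((14*6 - 566) + (-2 - 13 + (-13)²)) = 116*((84 - 566) + (-2 - 13 + 169)) = 116*(-482 + 154) = 116*(-328) = -38048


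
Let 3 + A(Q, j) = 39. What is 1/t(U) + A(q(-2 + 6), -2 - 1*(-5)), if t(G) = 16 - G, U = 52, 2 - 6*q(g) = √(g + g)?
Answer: 1295/36 ≈ 35.972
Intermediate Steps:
q(g) = ⅓ - √2*√g/6 (q(g) = ⅓ - √(g + g)/6 = ⅓ - √2*√g/6)
A(Q, j) = 36 (A(Q, j) = -3 + 39 = 36)
1/t(U) + A(q(-2 + 6), -2 - 1*(-5)) = 1/(16 - 1*52) + 36 = 1/(16 - 52) + 36 = 1/(-36) + 36 = -1/36 + 36 = 1295/36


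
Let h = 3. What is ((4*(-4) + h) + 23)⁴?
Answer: 10000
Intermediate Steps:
((4*(-4) + h) + 23)⁴ = ((4*(-4) + 3) + 23)⁴ = ((-16 + 3) + 23)⁴ = (-13 + 23)⁴ = 10⁴ = 10000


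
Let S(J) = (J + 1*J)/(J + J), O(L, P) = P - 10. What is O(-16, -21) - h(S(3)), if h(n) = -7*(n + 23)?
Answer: 137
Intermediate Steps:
O(L, P) = -10 + P
S(J) = 1 (S(J) = (J + J)/((2*J)) = (2*J)*(1/(2*J)) = 1)
h(n) = -161 - 7*n (h(n) = -7*(23 + n) = -161 - 7*n)
O(-16, -21) - h(S(3)) = (-10 - 21) - (-161 - 7*1) = -31 - (-161 - 7) = -31 - 1*(-168) = -31 + 168 = 137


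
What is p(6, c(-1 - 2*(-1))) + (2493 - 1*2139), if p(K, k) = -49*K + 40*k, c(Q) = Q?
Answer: 100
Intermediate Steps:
p(6, c(-1 - 2*(-1))) + (2493 - 1*2139) = (-49*6 + 40*(-1 - 2*(-1))) + (2493 - 1*2139) = (-294 + 40*(-1 + 2)) + (2493 - 2139) = (-294 + 40*1) + 354 = (-294 + 40) + 354 = -254 + 354 = 100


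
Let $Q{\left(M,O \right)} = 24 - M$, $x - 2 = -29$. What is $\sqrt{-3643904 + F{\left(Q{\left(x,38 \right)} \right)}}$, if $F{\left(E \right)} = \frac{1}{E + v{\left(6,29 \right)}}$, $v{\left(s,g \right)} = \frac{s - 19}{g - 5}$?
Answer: $\frac{2 i \sqrt{1335965427230}}{1211} \approx 1908.9 i$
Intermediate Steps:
$x = -27$ ($x = 2 - 29 = -27$)
$v{\left(s,g \right)} = \frac{-19 + s}{-5 + g}$
$F{\left(E \right)} = \frac{1}{- \frac{13}{24} + E}$ ($F{\left(E \right)} = \frac{1}{E + \frac{-19 + 6}{-5 + 29}} = \frac{1}{E + \frac{1}{24} \left(-13\right)} = \frac{1}{E - \frac{13}{24}} = \frac{1}{- \frac{13}{24} + E}$)
$\sqrt{-3643904 + F{\left(Q{\left(x,38 \right)} \right)}} = \sqrt{-3643904 + \frac{24}{-13 + 24 \left(24 - -27\right)}} = \sqrt{-3643904 + \frac{24}{-13 + 24 \left(24 + 27\right)}} = \sqrt{-3643904 + \frac{24}{-13 + 24 \cdot 51}} = \sqrt{-3643904 + \frac{24}{-13 + 1224}} = \sqrt{-3643904 + \frac{24}{1211}} = \sqrt{- \frac{4412767720}{1211}} = \frac{2 i \sqrt{1335965427230}}{1211}$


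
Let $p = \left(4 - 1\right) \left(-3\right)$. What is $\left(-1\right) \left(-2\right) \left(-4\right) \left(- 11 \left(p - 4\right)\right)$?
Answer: $-1144$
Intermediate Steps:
$p = -9$ ($p = 3 \left(-3\right) = -9$)
$\left(-1\right) \left(-2\right) \left(-4\right) \left(- 11 \left(p - 4\right)\right) = \left(-1\right) \left(-2\right) \left(-4\right) \left(- 11 \left(-9 - 4\right)\right) = 2 \left(-4\right) \left(\left(-11\right) \left(-13\right)\right) = \left(-8\right) 143 = -1144$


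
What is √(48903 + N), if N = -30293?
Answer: √18610 ≈ 136.42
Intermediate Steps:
√(48903 + N) = √(48903 - 30293) = √18610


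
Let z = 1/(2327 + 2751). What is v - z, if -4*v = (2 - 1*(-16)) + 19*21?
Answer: -1058765/10156 ≈ -104.25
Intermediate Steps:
v = -417/4 (v = -((2 - 1*(-16)) + 19*21)/4 = -((2 + 16) + 399)/4 = -(18 + 399)/4 = -¼*417 = -417/4 ≈ -104.25)
z = 1/5078 ≈ 0.00019693
v - z = -417/4 - 1*1/5078 = -417/4 - 1/5078 = -1058765/10156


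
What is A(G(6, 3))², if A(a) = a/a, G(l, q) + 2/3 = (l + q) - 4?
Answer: 1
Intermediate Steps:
G(l, q) = -14/3 + l + q (G(l, q) = -⅔ + ((l + q) - 4) = -⅔ + (-4 + l + q) = -14/3 + l + q)
A(a) = 1
A(G(6, 3))² = 1² = 1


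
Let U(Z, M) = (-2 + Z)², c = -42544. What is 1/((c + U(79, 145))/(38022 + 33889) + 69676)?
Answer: 71911/5010434221 ≈ 1.4352e-5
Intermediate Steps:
1/((c + U(79, 145))/(38022 + 33889) + 69676) = 1/((-42544 + (-2 + 79)²)/(38022 + 33889) + 69676) = 1/((-42544 + 77²)/71911 + 69676) = 1/((-42544 + 5929)*(1/71911) + 69676) = 1/(-36615*1/71911 + 69676) = 1/(-36615/71911 + 69676) = 1/(5010434221/71911) = 71911/5010434221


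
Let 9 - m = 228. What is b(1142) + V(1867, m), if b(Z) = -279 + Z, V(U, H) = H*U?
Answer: -408010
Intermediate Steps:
m = -219 (m = 9 - 1*228 = 9 - 228 = -219)
b(1142) + V(1867, m) = (-279 + 1142) - 219*1867 = 863 - 408873 = -408010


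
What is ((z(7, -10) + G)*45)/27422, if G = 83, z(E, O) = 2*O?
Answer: 2835/27422 ≈ 0.10338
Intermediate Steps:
((z(7, -10) + G)*45)/27422 = ((2*(-10) + 83)*45)/27422 = ((-20 + 83)*45)*(1/27422) = (63*45)*(1/27422) = 2835*(1/27422) = 2835/27422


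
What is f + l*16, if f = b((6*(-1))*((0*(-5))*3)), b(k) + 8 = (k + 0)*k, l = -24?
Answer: -392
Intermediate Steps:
b(k) = -8 + k² (b(k) = -8 + (k + 0)*k = -8 + k*k = -8 + k²)
f = -8 (f = -8 + ((6*(-1))*((0*(-5))*3))² = -8 + (-0*3)² = -8 + (-6*0)² = -8 + 0² = -8 + 0 = -8)
f + l*16 = -8 - 24*16 = -8 - 384 = -392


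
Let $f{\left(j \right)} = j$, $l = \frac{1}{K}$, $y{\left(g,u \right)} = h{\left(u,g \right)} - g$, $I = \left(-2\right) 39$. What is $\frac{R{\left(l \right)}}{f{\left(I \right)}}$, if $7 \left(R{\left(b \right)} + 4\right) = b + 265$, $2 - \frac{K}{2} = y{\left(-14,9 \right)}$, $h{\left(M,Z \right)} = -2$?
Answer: $- \frac{677}{1560} \approx -0.43397$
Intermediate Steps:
$I = -78$
$y{\left(g,u \right)} = -2 - g$
$K = -20$ ($K = 4 - 2 \left(-2 - -14\right) = 4 - 2 \left(-2 + 14\right) = 4 - 24 = -20$)
$l = - \frac{1}{20}$ ($l = \frac{1}{-20} = - \frac{1}{20} \approx -0.05$)
$R{\left(b \right)} = \frac{237}{7} + \frac{b}{7}$ ($R{\left(b \right)} = -4 + \frac{b + 265}{7} = -4 + \frac{265 + b}{7} = -4 + \left(\frac{265}{7} + \frac{b}{7}\right) = \frac{237}{7} + \frac{b}{7}$)
$\frac{R{\left(l \right)}}{f{\left(I \right)}} = \frac{\frac{237}{7} + \frac{1}{7} \left(- \frac{1}{20}\right)}{-78} = \left(\frac{237}{7} - \frac{1}{140}\right) \left(- \frac{1}{78}\right) = \frac{677}{20} \left(- \frac{1}{78}\right) = - \frac{677}{1560}$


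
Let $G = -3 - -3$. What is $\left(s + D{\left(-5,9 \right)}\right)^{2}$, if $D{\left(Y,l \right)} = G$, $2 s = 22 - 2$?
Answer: $100$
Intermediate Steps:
$s = 10$ ($s = \frac{22 - 2}{2} = \frac{1}{2} \cdot 20 = 10$)
$G = 0$ ($G = -3 + 3 = 0$)
$D{\left(Y,l \right)} = 0$
$\left(s + D{\left(-5,9 \right)}\right)^{2} = \left(10 + 0\right)^{2} = 10^{2} = 100$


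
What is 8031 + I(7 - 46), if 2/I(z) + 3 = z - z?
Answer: 24091/3 ≈ 8030.3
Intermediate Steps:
I(z) = -2/3 (I(z) = 2/(-3 + (z - z)) = 2/(-3 + 0) = 2/(-3) = 2*(-1/3) = -2/3)
8031 + I(7 - 46) = 8031 - 2/3 = 24091/3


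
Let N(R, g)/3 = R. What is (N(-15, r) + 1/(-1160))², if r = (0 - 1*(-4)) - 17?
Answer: 2724944401/1345600 ≈ 2025.1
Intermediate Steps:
r = -13 (r = (0 + 4) - 17 = 4 - 17 = -13)
N(R, g) = 3*R
(N(-15, r) + 1/(-1160))² = (3*(-15) + 1/(-1160))² = (-45 - 1/1160)² = (-52201/1160)² = 2724944401/1345600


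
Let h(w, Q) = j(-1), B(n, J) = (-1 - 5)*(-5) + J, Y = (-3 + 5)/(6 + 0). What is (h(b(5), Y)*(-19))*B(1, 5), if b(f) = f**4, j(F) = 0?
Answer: 0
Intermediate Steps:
Y = 1/3 (Y = 2/6 = 2*(1/6) = 1/3 ≈ 0.33333)
B(n, J) = 30 + J (B(n, J) = -6*(-5) + J = 30 + J)
h(w, Q) = 0
(h(b(5), Y)*(-19))*B(1, 5) = (0*(-19))*(30 + 5) = 0*35 = 0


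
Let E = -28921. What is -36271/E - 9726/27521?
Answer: 716928545/795934841 ≈ 0.90074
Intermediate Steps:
-36271/E - 9726/27521 = -36271/(-28921) - 9726/27521 = -36271*(-1/28921) - 9726*1/27521 = 36271/28921 - 9726/27521 = 716928545/795934841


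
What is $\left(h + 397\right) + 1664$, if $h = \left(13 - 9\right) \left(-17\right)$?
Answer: $1993$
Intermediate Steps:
$h = -68$ ($h = 4 \left(-17\right) = -68$)
$\left(h + 397\right) + 1664 = \left(-68 + 397\right) + 1664 = 329 + 1664 = 1993$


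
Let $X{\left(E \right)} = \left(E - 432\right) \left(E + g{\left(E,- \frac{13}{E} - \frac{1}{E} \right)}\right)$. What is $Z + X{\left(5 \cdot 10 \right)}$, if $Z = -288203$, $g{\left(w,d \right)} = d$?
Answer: $- \frac{7679901}{25} \approx -3.072 \cdot 10^{5}$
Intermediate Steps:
$X{\left(E \right)} = \left(-432 + E\right) \left(E - \frac{14}{E}\right)$ ($X{\left(E \right)} = \left(E - 432\right) \left(E - \frac{14}{E}\right) = \left(-432 + E\right) \left(E - \frac{14}{E}\right)$)
$Z + X{\left(5 \cdot 10 \right)} = -288203 + \left(-14 + \left(5 \cdot 10\right)^{2} - 432 \cdot 5 \cdot 10 + \frac{6048}{5 \cdot 10}\right) = -288203 + \left(-14 + 50^{2} - 21600 + \frac{6048}{50}\right) = -288203 + \left(-14 + 2500 - 21600 + 6048 \cdot \frac{1}{50}\right) = -288203 + \left(-14 + 2500 - 21600 + \frac{3024}{25}\right) = -288203 - \frac{474826}{25} = - \frac{7679901}{25}$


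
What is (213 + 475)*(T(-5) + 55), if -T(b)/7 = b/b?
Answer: 33024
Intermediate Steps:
T(b) = -7 (T(b) = -7*b/b = -7*1 = -7)
(213 + 475)*(T(-5) + 55) = (213 + 475)*(-7 + 55) = 688*48 = 33024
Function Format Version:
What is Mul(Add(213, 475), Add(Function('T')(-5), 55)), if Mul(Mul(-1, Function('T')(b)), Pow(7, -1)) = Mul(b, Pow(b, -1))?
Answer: 33024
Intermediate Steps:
Function('T')(b) = -7 (Function('T')(b) = Mul(-7, Mul(b, Pow(b, -1))) = Mul(-7, 1) = -7)
Mul(Add(213, 475), Add(Function('T')(-5), 55)) = Mul(Add(213, 475), Add(-7, 55)) = Mul(688, 48) = 33024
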